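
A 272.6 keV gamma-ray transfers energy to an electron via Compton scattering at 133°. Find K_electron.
128.9212 keV

By energy conservation: K_e = E_initial - E_final

First find the scattered photon energy:
Initial wavelength: λ = hc/E = 4.5482 pm
Compton shift: Δλ = λ_C(1 - cos(133°)) = 4.0810 pm
Final wavelength: λ' = 4.5482 + 4.0810 = 8.6293 pm
Final photon energy: E' = hc/λ' = 143.6788 keV

Electron kinetic energy:
K_e = E - E' = 272.6000 - 143.6788 = 128.9212 keV

(Intermediate values are shown rounded; full precision is carried through to the final answer.)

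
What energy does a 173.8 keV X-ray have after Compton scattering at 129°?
111.8288 keV

First convert energy to wavelength:
λ = hc/E, with hc ≈ 1239.842 keV·pm (i.e. 1239.842 eV·nm)

For E = 173.8 keV = 173800 eV:
λ = 1239.842 keV·pm / 173.8 keV
λ = 7.1337 pm

Calculate the Compton shift:
Δλ = λ_C(1 - cos(129°)) = 2.4263 × 1.6293
Δλ = 3.9532 pm

Final wavelength:
λ' = 7.1337 + 3.9532 = 11.0870 pm

Final energy:
E' = hc/λ' = 1239.842 / 11.0870 = 111.8288 keV

(Intermediate values are shown rounded; full precision is carried through to the final answer.)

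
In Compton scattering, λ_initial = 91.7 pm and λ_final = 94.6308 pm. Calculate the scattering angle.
102.00°

First find the wavelength shift:
Δλ = λ' - λ = 94.6308 - 91.7 = 2.9308 pm

Using Δλ = λ_C(1 - cos θ), with λ_C = h/(m_e·c) ≈ 2.42631024 pm:
cos θ = 1 - Δλ/λ_C
cos θ = 1 - 2.9308/2.42631024
cos θ = -0.207925

θ = arccos(-0.207925)
θ = 102.00°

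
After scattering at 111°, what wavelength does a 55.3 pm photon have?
58.5958 pm

Using the Compton scattering formula:
λ' = λ + Δλ = λ + λ_C(1 - cos θ)

Given:
- Initial wavelength λ = 55.3 pm
- Scattering angle θ = 111°
- Compton wavelength λ_C ≈ 2.4263 pm

Calculate the shift:
Δλ = 2.4263 × (1 - cos(111°))
Δλ = 2.4263 × 1.3584
Δλ = 3.2958 pm

Final wavelength:
λ' = 55.3 + 3.2958 = 58.5958 pm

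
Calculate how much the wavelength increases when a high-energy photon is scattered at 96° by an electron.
2.6799 pm

Using the Compton scattering formula:
Δλ = λ_C(1 - cos θ)

where λ_C = h/(m_e·c) ≈ 2.4263 pm is the Compton wavelength of an electron.

For θ = 96°:
cos(96°) = -0.1045
1 - cos(96°) = 1.1045

Δλ = 2.4263 × 1.1045
Δλ = 2.6799 pm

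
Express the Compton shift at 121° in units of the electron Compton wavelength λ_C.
1.5150 λ_C

The Compton shift formula is:
Δλ = λ_C(1 - cos θ)

Dividing both sides by λ_C:
Δλ/λ_C = 1 - cos θ

For θ = 121°:
Δλ/λ_C = 1 - cos(121°)
Δλ/λ_C = 1 - -0.5150
Δλ/λ_C = 1.5150

This means the shift is 1.5150 × λ_C = 3.6760 pm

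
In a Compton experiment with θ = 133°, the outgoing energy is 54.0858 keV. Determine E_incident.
65.8001 keV

Convert final energy to wavelength (hc ≈ 1239.842 keV·pm):
λ' = hc/E' = 1239.842 / 54.0858 = 22.9236 pm

Calculate the Compton shift:
Δλ = λ_C(1 - cos(133°))
Δλ = 2.4263 × (1 - cos(133°))
Δλ = 4.0810 pm

Initial wavelength:
λ = λ' - Δλ = 22.9236 - 4.0810 = 18.8426 pm

Initial energy:
E = hc/λ = 1239.842 / 18.8426 = 65.8001 keV

(Intermediate values are shown rounded; full precision is carried through to the final answer.)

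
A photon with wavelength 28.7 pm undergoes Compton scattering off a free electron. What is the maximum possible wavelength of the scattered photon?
33.5526 pm (at θ = 180°)

The Compton shift is Δλ = λ_C(1 − cos θ).

Since cos θ ranges from −1 to 1, the factor (1 − cos θ) ranges from 0 to 2; the maximum shift occurs at θ = 180° (backscattering):
Δλ_max = 2λ_C = 2 × 2.4263 pm = 4.8526 pm

Maximum scattered wavelength:
λ'_max = λ₀ + Δλ_max = 28.7 + 4.8526 = 33.5526 pm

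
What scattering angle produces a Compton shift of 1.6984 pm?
72.54°

From the Compton formula Δλ = λ_C(1 - cos θ), we can solve for θ:

cos θ = 1 - Δλ/λ_C

Given:
- Δλ = 1.6984 pm
- λ_C = h/(m_e·c) ≈ 2.42631024 pm

cos θ = 1 - 1.6984/2.42631024
cos θ = 1 - 0.699993
cos θ = 0.300007

θ = arccos(0.300007)
θ = 72.54°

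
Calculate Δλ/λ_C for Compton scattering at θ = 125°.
1.5736 λ_C

The Compton shift formula is:
Δλ = λ_C(1 - cos θ)

Dividing both sides by λ_C:
Δλ/λ_C = 1 - cos θ

For θ = 125°:
Δλ/λ_C = 1 - cos(125°)
Δλ/λ_C = 1 - -0.5736
Δλ/λ_C = 1.5736

This means the shift is 1.5736 × λ_C = 3.8180 pm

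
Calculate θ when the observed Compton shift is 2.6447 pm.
95.16°

From the Compton formula Δλ = λ_C(1 - cos θ), we can solve for θ:

cos θ = 1 - Δλ/λ_C

Given:
- Δλ = 2.6447 pm
- λ_C = h/(m_e·c) ≈ 2.42631024 pm

cos θ = 1 - 2.6447/2.42631024
cos θ = 1 - 1.090009
cos θ = -0.090009

θ = arccos(-0.090009)
θ = 95.16°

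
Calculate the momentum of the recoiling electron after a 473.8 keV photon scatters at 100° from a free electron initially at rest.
2.9914e-22 kg·m/s

The electron is initially at rest, so by conservation of momentum:
p⃗_e = p⃗₀ − p⃗'  (incident photon momentum minus scattered photon momentum)

Photon momentum magnitudes (p = h/λ = E/c):
λ₀ = hc/E₀ = 2.6168 pm → p₀ = h/λ₀ = 2.5321e-22 kg·m/s
Δλ = λ_C(1 − cos 100°) = 2.8476 pm
λ' = 5.4644 pm → p' = h/λ' = 1.2126e-22 kg·m/s

The scattered photon makes angle θ = 100° with the incident direction, so by the law of cosines:
|p⃗_e|² = p₀² + p'² − 2p₀p'cos θ
|p⃗_e|² = (2.5321e-22)² + (1.2126e-22)² − 2·2.5321e-22·1.2126e-22·cos(100°)
|p⃗_e| = 2.9914e-22 kg·m/s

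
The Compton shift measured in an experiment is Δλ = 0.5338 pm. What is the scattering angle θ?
38.74°

From the Compton formula Δλ = λ_C(1 - cos θ), we can solve for θ:

cos θ = 1 - Δλ/λ_C

Given:
- Δλ = 0.5338 pm
- λ_C = h/(m_e·c) ≈ 2.42631024 pm

cos θ = 1 - 0.5338/2.42631024
cos θ = 1 - 0.220005
cos θ = 0.779995

θ = arccos(0.779995)
θ = 38.74°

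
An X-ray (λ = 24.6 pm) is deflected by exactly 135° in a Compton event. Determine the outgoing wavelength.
28.7420 pm

Using the Compton formula: λ' = λ + λ_C(1 − cos θ)

For θ = 135°, cos θ = -√2/2 (exact) ≈ -0.7071, so:
1 − cos 135° = 1 − (-√2/2) ≈ 1.7071

Δλ = λ_C × 1.7071 = 2.4263 × 1.7071 = 4.1420 pm

λ' = 24.6 + 4.1420 = 28.7420 pm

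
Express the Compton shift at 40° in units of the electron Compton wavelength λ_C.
0.2340 λ_C

The Compton shift formula is:
Δλ = λ_C(1 - cos θ)

Dividing both sides by λ_C:
Δλ/λ_C = 1 - cos θ

For θ = 40°:
Δλ/λ_C = 1 - cos(40°)
Δλ/λ_C = 1 - 0.7660
Δλ/λ_C = 0.2340

This means the shift is 0.2340 × λ_C = 0.5676 pm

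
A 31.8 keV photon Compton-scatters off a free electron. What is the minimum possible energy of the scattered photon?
28.2802 keV (at θ = 180°)

The scattered photon has minimum energy when its wavelength is maximum, i.e., when the Compton shift Δλ = λ_C(1 − cos θ) is maximum. This occurs at θ = 180° (backscattering), giving Δλ_max = 2λ_C = 4.8526 pm.

Initial wavelength: λ₀ = hc/E₀ = 38.9887 pm
Maximum final wavelength: λ'_max = λ₀ + 2λ_C = 38.9887 + 4.8526 = 43.8414 pm
Minimum final energy: E'_min = hc/λ'_max = 28.2802 keV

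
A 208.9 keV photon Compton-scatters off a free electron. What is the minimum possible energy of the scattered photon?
114.9309 keV (at θ = 180°)

The scattered photon has minimum energy when its wavelength is maximum, i.e., when the Compton shift Δλ = λ_C(1 − cos θ) is maximum. This occurs at θ = 180° (backscattering), giving Δλ_max = 2λ_C = 4.8526 pm.

Initial wavelength: λ₀ = hc/E₀ = 5.9351 pm
Maximum final wavelength: λ'_max = λ₀ + 2λ_C = 5.9351 + 4.8526 = 10.7877 pm
Minimum final energy: E'_min = hc/λ'_max = 114.9309 keV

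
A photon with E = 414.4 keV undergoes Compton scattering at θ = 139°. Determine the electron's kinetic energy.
243.3724 keV

By energy conservation: K_e = E_initial - E_final

First find the scattered photon energy:
Initial wavelength: λ = hc/E = 2.9919 pm
Compton shift: Δλ = λ_C(1 - cos(139°)) = 4.2575 pm
Final wavelength: λ' = 2.9919 + 4.2575 = 7.2494 pm
Final photon energy: E' = hc/λ' = 171.0276 keV

Electron kinetic energy:
K_e = E - E' = 414.4000 - 171.0276 = 243.3724 keV

(Intermediate values are shown rounded; full precision is carried through to the final answer.)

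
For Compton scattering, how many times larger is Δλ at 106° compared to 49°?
106° produces the larger shift by a factor of 3.709

Calculate both shifts using Δλ = λ_C(1 - cos θ):

For θ₁ = 49°:
Δλ₁ = 2.4263 × (1 - cos(49°))
Δλ₁ = 2.4263 × 0.3439
Δλ₁ = 0.8345 pm

For θ₂ = 106°:
Δλ₂ = 2.4263 × (1 - cos(106°))
Δλ₂ = 2.4263 × 1.2756
Δλ₂ = 3.0951 pm

The 106° angle produces the larger shift.
Ratio: 3.0951/0.8345 = 3.709

(Intermediate values are shown rounded; full precision is carried through to the final answer.)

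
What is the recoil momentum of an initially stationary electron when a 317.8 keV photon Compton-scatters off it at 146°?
2.3987e-22 kg·m/s

The electron is initially at rest, so by conservation of momentum:
p⃗_e = p⃗₀ − p⃗'  (incident photon momentum minus scattered photon momentum)

Photon momentum magnitudes (p = h/λ = E/c):
λ₀ = hc/E₀ = 3.9013 pm → p₀ = h/λ₀ = 1.6984e-22 kg·m/s
Δλ = λ_C(1 − cos 146°) = 4.4378 pm
λ' = 8.3391 pm → p' = h/λ' = 7.9457e-23 kg·m/s

The scattered photon makes angle θ = 146° with the incident direction, so by the law of cosines:
|p⃗_e|² = p₀² + p'² − 2p₀p'cos θ
|p⃗_e|² = (1.6984e-22)² + (7.9457e-23)² − 2·1.6984e-22·7.9457e-23·cos(146°)
|p⃗_e| = 2.3987e-22 kg·m/s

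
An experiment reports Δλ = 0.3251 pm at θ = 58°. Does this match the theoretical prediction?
No, inconsistent

Calculate the expected shift for θ = 58°:

Δλ_expected = λ_C(1 - cos(58°))
Δλ_expected = 2.4263 × (1 - cos(58°))
Δλ_expected = 2.4263 × 0.4701
Δλ_expected = 1.1406 pm

Given shift: 0.3251 pm
Expected shift: 1.1406 pm
Difference: 0.8155 pm

The values do not match. The given shift corresponds to θ ≈ 30.0°, not 58°.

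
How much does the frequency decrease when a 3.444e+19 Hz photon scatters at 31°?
1.319e+18 Hz (decrease)

Convert frequency to wavelength (c = 299792458 m/s):
λ₀ = c/f₀ = 299792458/3.444e+19 = 8.7047752e-12 m = 8.7048 pm

Calculate Compton shift:
Δλ = λ_C(1 - cos(31°)) = 0.3466 pm

Final wavelength:
λ' = λ₀ + Δλ = 8.7048 + 0.3466 = 9.0513 pm

Final frequency:
f' = c/λ' = 299792458/9.0513316e-12 = 3.3121365e+19 Hz

Frequency shift (decrease):
Δf = f₀ - f' = 3.444e+19 - 3.3121365e+19 = 1.319e+18 Hz

(Intermediate values are shown rounded; full precision is carried through to the final answer.)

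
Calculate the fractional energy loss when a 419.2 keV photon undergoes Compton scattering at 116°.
0.5413 (or 54.13%)

Calculate initial and final photon energies:

Initial: E₀ = 419.2 keV → λ₀ = 2.9576 pm
Compton shift: Δλ = 3.4899 pm
Final wavelength: λ' = 6.4476 pm
Final energy: E' = 192.2959 keV

Fractional energy loss:
(E₀ - E')/E₀ = (419.2000 - 192.2959)/419.2000
= 226.9041/419.2000
= 0.5413
= 54.13%

(Intermediate values are shown rounded; full precision is carried through to the final answer.)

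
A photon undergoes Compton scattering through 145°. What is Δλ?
4.4138 pm

Using the Compton scattering formula:
Δλ = λ_C(1 - cos θ)

where λ_C = h/(m_e·c) ≈ 2.4263 pm is the Compton wavelength of an electron.

For θ = 145°:
cos(145°) = -0.8192
1 - cos(145°) = 1.8192

Δλ = 2.4263 × 1.8192
Δλ = 4.4138 pm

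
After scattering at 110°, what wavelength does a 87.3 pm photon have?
90.5562 pm

Using the Compton scattering formula:
λ' = λ + Δλ = λ + λ_C(1 - cos θ)

Given:
- Initial wavelength λ = 87.3 pm
- Scattering angle θ = 110°
- Compton wavelength λ_C ≈ 2.4263 pm

Calculate the shift:
Δλ = 2.4263 × (1 - cos(110°))
Δλ = 2.4263 × 1.3420
Δλ = 3.2562 pm

Final wavelength:
λ' = 87.3 + 3.2562 = 90.5562 pm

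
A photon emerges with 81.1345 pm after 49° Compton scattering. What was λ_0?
80.3000 pm

From λ' = λ + Δλ, we have λ = λ' - Δλ

First calculate the Compton shift:
Δλ = λ_C(1 - cos θ)
Δλ = 2.4263 × (1 - cos(49°))
Δλ = 2.4263 × 0.3439
Δλ = 0.8345 pm

Initial wavelength:
λ = λ' - Δλ
λ = 81.1345 - 0.8345
λ = 80.3000 pm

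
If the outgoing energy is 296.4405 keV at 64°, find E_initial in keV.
439.7000 keV

Convert final energy to wavelength (hc ≈ 1239.842 keV·pm):
λ' = hc/E' = 1239.842 / 296.4405 = 4.1824 pm

Calculate the Compton shift:
Δλ = λ_C(1 - cos(64°))
Δλ = 2.4263 × (1 - cos(64°))
Δλ = 1.3627 pm

Initial wavelength:
λ = λ' - Δλ = 4.1824 - 1.3627 = 2.8197 pm

Initial energy:
E = hc/λ = 1239.842 / 2.8197 = 439.7000 keV

(Intermediate values are shown rounded; full precision is carried through to the final answer.)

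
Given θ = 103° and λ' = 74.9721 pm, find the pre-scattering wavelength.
72.0000 pm

From λ' = λ + Δλ, we have λ = λ' - Δλ

First calculate the Compton shift:
Δλ = λ_C(1 - cos θ)
Δλ = 2.4263 × (1 - cos(103°))
Δλ = 2.4263 × 1.2250
Δλ = 2.9721 pm

Initial wavelength:
λ = λ' - Δλ
λ = 74.9721 - 2.9721
λ = 72.0000 pm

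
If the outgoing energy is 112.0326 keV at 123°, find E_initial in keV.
169.3999 keV

Convert final energy to wavelength (hc ≈ 1239.842 keV·pm):
λ' = hc/E' = 1239.842 / 112.0326 = 11.0668 pm

Calculate the Compton shift:
Δλ = λ_C(1 - cos(123°))
Δλ = 2.4263 × (1 - cos(123°))
Δλ = 3.7478 pm

Initial wavelength:
λ = λ' - Δλ = 11.0668 - 3.7478 = 7.3190 pm

Initial energy:
E = hc/λ = 1239.842 / 7.3190 = 169.3999 keV

(Intermediate values are shown rounded; full precision is carried through to the final answer.)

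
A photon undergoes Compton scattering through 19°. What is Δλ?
0.1322 pm

Using the Compton scattering formula:
Δλ = λ_C(1 - cos θ)

where λ_C = h/(m_e·c) ≈ 2.4263 pm is the Compton wavelength of an electron.

For θ = 19°:
cos(19°) = 0.9455
1 - cos(19°) = 0.0545

Δλ = 2.4263 × 0.0545
Δλ = 0.1322 pm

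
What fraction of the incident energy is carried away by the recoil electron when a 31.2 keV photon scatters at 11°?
0.0011 (or 0.11%)

Calculate initial and final photon energies:

Initial: E₀ = 31.2 keV → λ₀ = 39.7385 pm
Compton shift: Δλ = 0.0446 pm
Final wavelength: λ' = 39.7831 pm
Final energy: E' = 31.1650 keV

Fractional energy loss:
(E₀ - E')/E₀ = (31.2000 - 31.1650)/31.2000
= 0.0350/31.2000
= 0.0011
= 0.11%

(Intermediate values are shown rounded; full precision is carried through to the final answer.)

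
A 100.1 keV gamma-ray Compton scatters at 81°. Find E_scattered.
85.9046 keV

First convert energy to wavelength:
λ = hc/E, with hc ≈ 1239.842 keV·pm (i.e. 1239.842 eV·nm)

For E = 100.1 keV = 100100 eV:
λ = 1239.842 keV·pm / 100.1 keV
λ = 12.3860 pm

Calculate the Compton shift:
Δλ = λ_C(1 - cos(81°)) = 2.4263 × 0.8436
Δλ = 2.0468 pm

Final wavelength:
λ' = 12.3860 + 2.0468 = 14.4328 pm

Final energy:
E' = hc/λ' = 1239.842 / 14.4328 = 85.9046 keV

(Intermediate values are shown rounded; full precision is carried through to the final answer.)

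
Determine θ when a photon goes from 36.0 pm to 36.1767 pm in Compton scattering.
22.00°

First find the wavelength shift:
Δλ = λ' - λ = 36.1767 - 36.0 = 0.1767 pm

Using Δλ = λ_C(1 - cos θ), with λ_C = h/(m_e·c) ≈ 2.42631024 pm:
cos θ = 1 - Δλ/λ_C
cos θ = 1 - 0.1767/2.42631024
cos θ = 0.927173

θ = arccos(0.927173)
θ = 22.00°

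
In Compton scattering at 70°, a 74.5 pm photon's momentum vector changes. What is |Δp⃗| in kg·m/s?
1.0097e-23 kg·m/s

Photon momentum magnitude is p = h/λ.

Initial momentum:
p₀ = h/λ = 6.6261e-34/7.4500e-11 = 8.8941e-24 kg·m/s

After scattering:
λ' = λ + Δλ = 74.5 + 1.5965 = 76.0965 pm
p' = h/λ' = 6.6261e-34/7.6096e-11 = 8.7075e-24 kg·m/s

Momentum is a vector; the scattered photon's direction makes angle θ = 70° with the incident direction. The magnitude of the vector change Δp⃗ = p⃗₀ − p⃗' is found from the law of cosines:
|Δp⃗|² = p₀² + p'² − 2p₀p'cos θ
|Δp⃗|² = (8.8941e-24)² + (8.7075e-24)² − 2·8.8941e-24·8.7075e-24·cos(70°)
|Δp⃗| = 1.0097e-23 kg·m/s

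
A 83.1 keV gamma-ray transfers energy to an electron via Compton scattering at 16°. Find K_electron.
0.5202 keV

By energy conservation: K_e = E_initial - E_final

First find the scattered photon energy:
Initial wavelength: λ = hc/E = 14.9199 pm
Compton shift: Δλ = λ_C(1 - cos(16°)) = 0.0940 pm
Final wavelength: λ' = 14.9199 + 0.0940 = 15.0139 pm
Final photon energy: E' = hc/λ' = 82.5798 keV

Electron kinetic energy:
K_e = E - E' = 83.1000 - 82.5798 = 0.5202 keV

(Intermediate values are shown rounded; full precision is carried through to the final answer.)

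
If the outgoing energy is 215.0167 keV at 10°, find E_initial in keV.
216.4000 keV

Convert final energy to wavelength (hc ≈ 1239.842 keV·pm):
λ' = hc/E' = 1239.842 / 215.0167 = 5.7663 pm

Calculate the Compton shift:
Δλ = λ_C(1 - cos(10°))
Δλ = 2.4263 × (1 - cos(10°))
Δλ = 0.0369 pm

Initial wavelength:
λ = λ' - Δλ = 5.7663 - 0.0369 = 5.7294 pm

Initial energy:
E = hc/λ = 1239.842 / 5.7294 = 216.4000 keV

(Intermediate values are shown rounded; full precision is carried through to the final answer.)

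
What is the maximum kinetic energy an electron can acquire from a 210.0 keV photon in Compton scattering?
94.7369 keV

Maximum energy transfer occurs at θ = 180° (backscattering).

Initial photon: E₀ = 210.0 keV → λ₀ = 5.9040 pm

Maximum Compton shift (at 180°):
Δλ_max = 2λ_C = 2 × 2.4263 = 4.8526 pm

Final wavelength:
λ' = 5.9040 + 4.8526 = 10.7566 pm

Minimum photon energy (maximum energy to electron):
E'_min = hc/λ' = 115.2631 keV

Maximum electron kinetic energy:
K_max = E₀ - E'_min = 210.0000 - 115.2631 = 94.7369 keV

(Intermediate values are shown rounded; full precision is carried through to the final answer.)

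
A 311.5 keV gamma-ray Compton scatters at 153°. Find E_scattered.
144.6994 keV

First convert energy to wavelength:
λ = hc/E, with hc ≈ 1239.842 keV·pm (i.e. 1239.842 eV·nm)

For E = 311.5 keV = 311500 eV:
λ = 1239.842 keV·pm / 311.5 keV
λ = 3.9802 pm

Calculate the Compton shift:
Δλ = λ_C(1 - cos(153°)) = 2.4263 × 1.8910
Δλ = 4.5882 pm

Final wavelength:
λ' = 3.9802 + 4.5882 = 8.5684 pm

Final energy:
E' = hc/λ' = 1239.842 / 8.5684 = 144.6994 keV

(Intermediate values are shown rounded; full precision is carried through to the final answer.)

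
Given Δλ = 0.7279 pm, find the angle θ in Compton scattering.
45.57°

From the Compton formula Δλ = λ_C(1 - cos θ), we can solve for θ:

cos θ = 1 - Δλ/λ_C

Given:
- Δλ = 0.7279 pm
- λ_C = h/(m_e·c) ≈ 2.42631024 pm

cos θ = 1 - 0.7279/2.42631024
cos θ = 1 - 0.300003
cos θ = 0.699997

θ = arccos(0.699997)
θ = 45.57°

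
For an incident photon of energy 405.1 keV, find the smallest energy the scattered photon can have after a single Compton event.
156.6802 keV (at θ = 180°)

The scattered photon has minimum energy when its wavelength is maximum, i.e., when the Compton shift Δλ = λ_C(1 − cos θ) is maximum. This occurs at θ = 180° (backscattering), giving Δλ_max = 2λ_C = 4.8526 pm.

Initial wavelength: λ₀ = hc/E₀ = 3.0606 pm
Maximum final wavelength: λ'_max = λ₀ + 2λ_C = 3.0606 + 4.8526 = 7.9132 pm
Minimum final energy: E'_min = hc/λ'_max = 156.6802 keV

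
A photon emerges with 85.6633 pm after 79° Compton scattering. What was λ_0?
83.7000 pm

From λ' = λ + Δλ, we have λ = λ' - Δλ

First calculate the Compton shift:
Δλ = λ_C(1 - cos θ)
Δλ = 2.4263 × (1 - cos(79°))
Δλ = 2.4263 × 0.8092
Δλ = 1.9633 pm

Initial wavelength:
λ = λ' - Δλ
λ = 85.6633 - 1.9633
λ = 83.7000 pm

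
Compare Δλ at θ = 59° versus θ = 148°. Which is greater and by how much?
148° produces the larger shift by a factor of 3.811

Calculate both shifts using Δλ = λ_C(1 - cos θ):

For θ₁ = 59°:
Δλ₁ = 2.4263 × (1 - cos(59°))
Δλ₁ = 2.4263 × 0.4850
Δλ₁ = 1.1767 pm

For θ₂ = 148°:
Δλ₂ = 2.4263 × (1 - cos(148°))
Δλ₂ = 2.4263 × 1.8480
Δλ₂ = 4.4839 pm

The 148° angle produces the larger shift.
Ratio: 4.4839/1.1767 = 3.811

(Intermediate values are shown rounded; full precision is carried through to the final answer.)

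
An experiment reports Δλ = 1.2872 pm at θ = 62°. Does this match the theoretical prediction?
Yes, consistent

Calculate the expected shift for θ = 62°:

Δλ_expected = λ_C(1 - cos(62°))
Δλ_expected = 2.4263 × (1 - cos(62°))
Δλ_expected = 2.4263 × 0.5305
Δλ_expected = 1.2872 pm

Given shift: 1.2872 pm
Expected shift: 1.2872 pm
Difference: 0.0000 pm

The values match. This is consistent with Compton scattering at the stated angle.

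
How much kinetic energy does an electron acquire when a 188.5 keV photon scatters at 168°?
79.5222 keV

By energy conservation: K_e = E_initial - E_final

First find the scattered photon energy:
Initial wavelength: λ = hc/E = 6.5774 pm
Compton shift: Δλ = λ_C(1 - cos(168°)) = 4.7996 pm
Final wavelength: λ' = 6.5774 + 4.7996 = 11.3770 pm
Final photon energy: E' = hc/λ' = 108.9778 keV

Electron kinetic energy:
K_e = E - E' = 188.5000 - 108.9778 = 79.5222 keV

(Intermediate values are shown rounded; full precision is carried through to the final answer.)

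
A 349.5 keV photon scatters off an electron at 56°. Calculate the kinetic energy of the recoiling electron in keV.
80.9620 keV

By energy conservation: K_e = E_initial - E_final

First find the scattered photon energy:
Initial wavelength: λ = hc/E = 3.5475 pm
Compton shift: Δλ = λ_C(1 - cos(56°)) = 1.0695 pm
Final wavelength: λ' = 3.5475 + 1.0695 = 4.6170 pm
Final photon energy: E' = hc/λ' = 268.5380 keV

Electron kinetic energy:
K_e = E - E' = 349.5000 - 268.5380 = 80.9620 keV

(Intermediate values are shown rounded; full precision is carried through to the final answer.)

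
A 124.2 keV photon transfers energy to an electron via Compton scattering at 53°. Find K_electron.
10.9594 keV

By energy conservation: K_e = E_initial - E_final

First find the scattered photon energy:
Initial wavelength: λ = hc/E = 9.9826 pm
Compton shift: Δλ = λ_C(1 - cos(53°)) = 0.9661 pm
Final wavelength: λ' = 9.9826 + 0.9661 = 10.9487 pm
Final photon energy: E' = hc/λ' = 113.2406 keV

Electron kinetic energy:
K_e = E - E' = 124.2000 - 113.2406 = 10.9594 keV

(Intermediate values are shown rounded; full precision is carried through to the final answer.)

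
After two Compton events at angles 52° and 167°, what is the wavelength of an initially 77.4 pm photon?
83.1230 pm

Apply Compton shift twice:

First scattering at θ₁ = 52°:
Δλ₁ = λ_C(1 - cos(52°))
Δλ₁ = 2.4263 × 0.3843
Δλ₁ = 0.9325 pm

After first scattering:
λ₁ = 77.4 + 0.9325 = 78.3325 pm

Second scattering at θ₂ = 167°:
Δλ₂ = λ_C(1 - cos(167°))
Δλ₂ = 2.4263 × 1.9744
Δλ₂ = 4.7904 pm

Final wavelength:
λ₂ = 78.3325 + 4.7904 = 83.1230 pm

Total shift: Δλ_total = 0.9325 + 4.7904 = 5.7230 pm

(Intermediate values are shown rounded; full precision is carried through to the final answer.)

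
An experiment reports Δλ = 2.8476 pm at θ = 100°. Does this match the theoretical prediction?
Yes, consistent

Calculate the expected shift for θ = 100°:

Δλ_expected = λ_C(1 - cos(100°))
Δλ_expected = 2.4263 × (1 - cos(100°))
Δλ_expected = 2.4263 × 1.1736
Δλ_expected = 2.8476 pm

Given shift: 2.8476 pm
Expected shift: 2.8476 pm
Difference: 0.0000 pm

The values match. This is consistent with Compton scattering at the stated angle.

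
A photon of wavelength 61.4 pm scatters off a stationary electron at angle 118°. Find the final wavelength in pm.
64.9654 pm

Using the Compton scattering formula:
λ' = λ + Δλ = λ + λ_C(1 - cos θ)

Given:
- Initial wavelength λ = 61.4 pm
- Scattering angle θ = 118°
- Compton wavelength λ_C ≈ 2.4263 pm

Calculate the shift:
Δλ = 2.4263 × (1 - cos(118°))
Δλ = 2.4263 × 1.4695
Δλ = 3.5654 pm

Final wavelength:
λ' = 61.4 + 3.5654 = 64.9654 pm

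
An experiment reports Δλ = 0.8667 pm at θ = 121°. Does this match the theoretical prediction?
No, inconsistent

Calculate the expected shift for θ = 121°:

Δλ_expected = λ_C(1 - cos(121°))
Δλ_expected = 2.4263 × (1 - cos(121°))
Δλ_expected = 2.4263 × 1.5150
Δλ_expected = 3.6760 pm

Given shift: 0.8667 pm
Expected shift: 3.6760 pm
Difference: 2.8092 pm

The values do not match. The given shift corresponds to θ ≈ 50.0°, not 121°.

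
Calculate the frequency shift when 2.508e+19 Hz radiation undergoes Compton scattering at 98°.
4.710e+18 Hz (decrease)

Convert frequency to wavelength (c = 299792458 m/s):
λ₀ = c/f₀ = 299792458/2.508e+19 = 1.1953447e-11 m = 11.9534 pm

Calculate Compton shift:
Δλ = λ_C(1 - cos(98°)) = 2.7640 pm

Final wavelength:
λ' = λ₀ + Δλ = 11.9534 + 2.7640 = 14.7174 pm

Final frequency:
f' = c/λ' = 299792458/1.4717435e-11 = 2.0369885e+19 Hz

Frequency shift (decrease):
Δf = f₀ - f' = 2.508e+19 - 2.0369885e+19 = 4.710e+18 Hz

(Intermediate values are shown rounded; full precision is carried through to the final answer.)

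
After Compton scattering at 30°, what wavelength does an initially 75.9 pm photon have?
76.2251 pm

Using the Compton formula: λ' = λ + λ_C(1 − cos θ)

For θ = 30°, cos θ = √3/2 (exact) ≈ 0.8660, so:
1 − cos 30° = 1 − (√3/2) ≈ 0.1340

Δλ = λ_C × 0.1340 = 2.4263 × 0.1340 = 0.3251 pm

λ' = 75.9 + 0.3251 = 76.2251 pm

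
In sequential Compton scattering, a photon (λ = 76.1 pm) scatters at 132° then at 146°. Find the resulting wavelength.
84.5876 pm

Apply Compton shift twice:

First scattering at θ₁ = 132°:
Δλ₁ = λ_C(1 - cos(132°))
Δλ₁ = 2.4263 × 1.6691
Δλ₁ = 4.0498 pm

After first scattering:
λ₁ = 76.1 + 4.0498 = 80.1498 pm

Second scattering at θ₂ = 146°:
Δλ₂ = λ_C(1 - cos(146°))
Δλ₂ = 2.4263 × 1.8290
Δλ₂ = 4.4378 pm

Final wavelength:
λ₂ = 80.1498 + 4.4378 = 84.5876 pm

Total shift: Δλ_total = 4.0498 + 4.4378 = 8.4876 pm

(Intermediate values are shown rounded; full precision is carried through to the final answer.)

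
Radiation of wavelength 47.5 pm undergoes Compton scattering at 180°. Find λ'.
52.3526 pm

Using the Compton formula: λ' = λ + λ_C(1 − cos θ)

For θ = 180°, cos θ = -1 (exact) = -1.0000, so:
1 − cos 180° = 1 − (-1) = 2.0000

Δλ = λ_C × 2.0000 = 2.4263 × 2.0000 = 4.8526 pm

λ' = 47.5 + 4.8526 = 52.3526 pm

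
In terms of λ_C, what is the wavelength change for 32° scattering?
0.1520 λ_C

The Compton shift formula is:
Δλ = λ_C(1 - cos θ)

Dividing both sides by λ_C:
Δλ/λ_C = 1 - cos θ

For θ = 32°:
Δλ/λ_C = 1 - cos(32°)
Δλ/λ_C = 1 - 0.8480
Δλ/λ_C = 0.1520

This means the shift is 0.1520 × λ_C = 0.3687 pm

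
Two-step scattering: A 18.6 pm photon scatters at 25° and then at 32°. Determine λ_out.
19.1960 pm

Apply Compton shift twice:

First scattering at θ₁ = 25°:
Δλ₁ = λ_C(1 - cos(25°))
Δλ₁ = 2.4263 × 0.0937
Δλ₁ = 0.2273 pm

After first scattering:
λ₁ = 18.6 + 0.2273 = 18.8273 pm

Second scattering at θ₂ = 32°:
Δλ₂ = λ_C(1 - cos(32°))
Δλ₂ = 2.4263 × 0.1520
Δλ₂ = 0.3687 pm

Final wavelength:
λ₂ = 18.8273 + 0.3687 = 19.1960 pm

Total shift: Δλ_total = 0.2273 + 0.3687 = 0.5960 pm

(Intermediate values are shown rounded; full precision is carried through to the final answer.)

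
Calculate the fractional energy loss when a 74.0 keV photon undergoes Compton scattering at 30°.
0.0190 (or 1.90%)

Calculate initial and final photon energies:

Initial: E₀ = 74.0 keV → λ₀ = 16.7546 pm
Compton shift: Δλ = 0.3251 pm
Final wavelength: λ' = 17.0797 pm
Final energy: E' = 72.5916 keV

Fractional energy loss:
(E₀ - E')/E₀ = (74.0000 - 72.5916)/74.0000
= 1.4084/74.0000
= 0.0190
= 1.90%

(Intermediate values are shown rounded; full precision is carried through to the final answer.)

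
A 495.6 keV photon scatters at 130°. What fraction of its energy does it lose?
0.6144 (or 61.44%)

Calculate initial and final photon energies:

Initial: E₀ = 495.6 keV → λ₀ = 2.5017 pm
Compton shift: Δλ = 3.9859 pm
Final wavelength: λ' = 6.4876 pm
Final energy: E' = 191.1092 keV

Fractional energy loss:
(E₀ - E')/E₀ = (495.6000 - 191.1092)/495.6000
= 304.4908/495.6000
= 0.6144
= 61.44%

(Intermediate values are shown rounded; full precision is carried through to the final answer.)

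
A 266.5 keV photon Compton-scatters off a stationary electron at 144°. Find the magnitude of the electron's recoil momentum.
2.0626e-22 kg·m/s

The electron is initially at rest, so by conservation of momentum:
p⃗_e = p⃗₀ − p⃗'  (incident photon momentum minus scattered photon momentum)

Photon momentum magnitudes (p = h/λ = E/c):
λ₀ = hc/E₀ = 4.6523 pm → p₀ = h/λ₀ = 1.4243e-22 kg·m/s
Δλ = λ_C(1 − cos 144°) = 4.3892 pm
λ' = 9.0416 pm → p' = h/λ' = 7.3285e-23 kg·m/s

The scattered photon makes angle θ = 144° with the incident direction, so by the law of cosines:
|p⃗_e|² = p₀² + p'² − 2p₀p'cos θ
|p⃗_e|² = (1.4243e-22)² + (7.3285e-23)² − 2·1.4243e-22·7.3285e-23·cos(144°)
|p⃗_e| = 2.0626e-22 kg·m/s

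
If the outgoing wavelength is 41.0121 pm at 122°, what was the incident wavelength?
37.3000 pm

From λ' = λ + Δλ, we have λ = λ' - Δλ

First calculate the Compton shift:
Δλ = λ_C(1 - cos θ)
Δλ = 2.4263 × (1 - cos(122°))
Δλ = 2.4263 × 1.5299
Δλ = 3.7121 pm

Initial wavelength:
λ = λ' - Δλ
λ = 41.0121 - 3.7121
λ = 37.3000 pm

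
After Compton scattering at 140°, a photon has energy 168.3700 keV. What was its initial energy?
402.7001 keV

Convert final energy to wavelength (hc ≈ 1239.842 keV·pm):
λ' = hc/E' = 1239.842 / 168.3700 = 7.3638 pm

Calculate the Compton shift:
Δλ = λ_C(1 - cos(140°))
Δλ = 2.4263 × (1 - cos(140°))
Δλ = 4.2850 pm

Initial wavelength:
λ = λ' - Δλ = 7.3638 - 4.2850 = 3.0788 pm

Initial energy:
E = hc/λ = 1239.842 / 3.0788 = 402.7001 keV

(Intermediate values are shown rounded; full precision is carried through to the final answer.)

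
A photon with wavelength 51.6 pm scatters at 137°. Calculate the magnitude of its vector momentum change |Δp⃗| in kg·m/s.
2.2999e-23 kg·m/s

Photon momentum magnitude is p = h/λ.

Initial momentum:
p₀ = h/λ = 6.6261e-34/5.1600e-11 = 1.2841e-23 kg·m/s

After scattering:
λ' = λ + Δλ = 51.6 + 4.2008 = 55.8008 pm
p' = h/λ' = 6.6261e-34/5.5801e-11 = 1.1875e-23 kg·m/s

Momentum is a vector; the scattered photon's direction makes angle θ = 137° with the incident direction. The magnitude of the vector change Δp⃗ = p⃗₀ − p⃗' is found from the law of cosines:
|Δp⃗|² = p₀² + p'² − 2p₀p'cos θ
|Δp⃗|² = (1.2841e-23)² + (1.1875e-23)² − 2·1.2841e-23·1.1875e-23·cos(137°)
|Δp⃗| = 2.2999e-23 kg·m/s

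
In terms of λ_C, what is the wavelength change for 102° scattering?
1.2079 λ_C

The Compton shift formula is:
Δλ = λ_C(1 - cos θ)

Dividing both sides by λ_C:
Δλ/λ_C = 1 - cos θ

For θ = 102°:
Δλ/λ_C = 1 - cos(102°)
Δλ/λ_C = 1 - -0.2079
Δλ/λ_C = 1.2079

This means the shift is 1.2079 × λ_C = 2.9308 pm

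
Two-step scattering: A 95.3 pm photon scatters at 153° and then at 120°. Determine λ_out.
103.5276 pm

Apply Compton shift twice:

First scattering at θ₁ = 153°:
Δλ₁ = λ_C(1 - cos(153°))
Δλ₁ = 2.4263 × 1.8910
Δλ₁ = 4.5882 pm

After first scattering:
λ₁ = 95.3 + 4.5882 = 99.8882 pm

Second scattering at θ₂ = 120°:
Δλ₂ = λ_C(1 - cos(120°))
Δλ₂ = 2.4263 × 1.5000
Δλ₂ = 3.6395 pm

Final wavelength:
λ₂ = 99.8882 + 3.6395 = 103.5276 pm

Total shift: Δλ_total = 4.5882 + 3.6395 = 8.2276 pm

(Intermediate values are shown rounded; full precision is carried through to the final answer.)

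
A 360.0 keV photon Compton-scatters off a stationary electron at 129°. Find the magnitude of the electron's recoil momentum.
2.5832e-22 kg·m/s

The electron is initially at rest, so by conservation of momentum:
p⃗_e = p⃗₀ − p⃗'  (incident photon momentum minus scattered photon momentum)

Photon momentum magnitudes (p = h/λ = E/c):
λ₀ = hc/E₀ = 3.4440 pm → p₀ = h/λ₀ = 1.9239e-22 kg·m/s
Δλ = λ_C(1 − cos 129°) = 3.9532 pm
λ' = 7.3972 pm → p' = h/λ' = 8.9575e-23 kg·m/s

The scattered photon makes angle θ = 129° with the incident direction, so by the law of cosines:
|p⃗_e|² = p₀² + p'² − 2p₀p'cos θ
|p⃗_e|² = (1.9239e-22)² + (8.9575e-23)² − 2·1.9239e-22·8.9575e-23·cos(129°)
|p⃗_e| = 2.5832e-22 kg·m/s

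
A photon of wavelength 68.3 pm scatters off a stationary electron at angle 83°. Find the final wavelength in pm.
70.4306 pm

Using the Compton scattering formula:
λ' = λ + Δλ = λ + λ_C(1 - cos θ)

Given:
- Initial wavelength λ = 68.3 pm
- Scattering angle θ = 83°
- Compton wavelength λ_C ≈ 2.4263 pm

Calculate the shift:
Δλ = 2.4263 × (1 - cos(83°))
Δλ = 2.4263 × 0.8781
Δλ = 2.1306 pm

Final wavelength:
λ' = 68.3 + 2.1306 = 70.4306 pm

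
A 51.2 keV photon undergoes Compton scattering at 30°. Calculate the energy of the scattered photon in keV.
50.5218 keV

First convert energy to wavelength:
λ = hc/E, with hc ≈ 1239.842 keV·pm (i.e. 1239.842 eV·nm)

For E = 51.2 keV = 51200 eV:
λ = 1239.842 keV·pm / 51.2 keV
λ = 24.2157 pm

Calculate the Compton shift:
Δλ = λ_C(1 - cos(30°)) = 2.4263 × 0.1340
Δλ = 0.3251 pm

Final wavelength:
λ' = 24.2157 + 0.3251 = 24.5407 pm

Final energy:
E' = hc/λ' = 1239.842 / 24.5407 = 50.5218 keV

(Intermediate values are shown rounded; full precision is carried through to the final answer.)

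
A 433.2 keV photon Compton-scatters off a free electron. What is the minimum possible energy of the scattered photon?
160.7121 keV (at θ = 180°)

The scattered photon has minimum energy when its wavelength is maximum, i.e., when the Compton shift Δλ = λ_C(1 − cos θ) is maximum. This occurs at θ = 180° (backscattering), giving Δλ_max = 2λ_C = 4.8526 pm.

Initial wavelength: λ₀ = hc/E₀ = 2.8621 pm
Maximum final wavelength: λ'_max = λ₀ + 2λ_C = 2.8621 + 4.8526 = 7.7147 pm
Minimum final energy: E'_min = hc/λ'_max = 160.7121 keV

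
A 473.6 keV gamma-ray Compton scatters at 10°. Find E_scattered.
467.0241 keV

First convert energy to wavelength:
λ = hc/E, with hc ≈ 1239.842 keV·pm (i.e. 1239.842 eV·nm)

For E = 473.6 keV = 473600 eV:
λ = 1239.842 keV·pm / 473.6 keV
λ = 2.6179 pm

Calculate the Compton shift:
Δλ = λ_C(1 - cos(10°)) = 2.4263 × 0.0152
Δλ = 0.0369 pm

Final wavelength:
λ' = 2.6179 + 0.0369 = 2.6548 pm

Final energy:
E' = hc/λ' = 1239.842 / 2.6548 = 467.0241 keV

(Intermediate values are shown rounded; full precision is carried through to the final answer.)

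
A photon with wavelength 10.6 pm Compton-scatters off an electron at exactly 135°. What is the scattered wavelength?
14.7420 pm

Using the Compton formula: λ' = λ + λ_C(1 − cos θ)

For θ = 135°, cos θ = -√2/2 (exact) ≈ -0.7071, so:
1 − cos 135° = 1 − (-√2/2) ≈ 1.7071

Δλ = λ_C × 1.7071 = 2.4263 × 1.7071 = 4.1420 pm

λ' = 10.6 + 4.1420 = 14.7420 pm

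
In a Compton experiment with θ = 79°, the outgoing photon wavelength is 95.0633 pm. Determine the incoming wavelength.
93.1000 pm

From λ' = λ + Δλ, we have λ = λ' - Δλ

First calculate the Compton shift:
Δλ = λ_C(1 - cos θ)
Δλ = 2.4263 × (1 - cos(79°))
Δλ = 2.4263 × 0.8092
Δλ = 1.9633 pm

Initial wavelength:
λ = λ' - Δλ
λ = 95.0633 - 1.9633
λ = 93.1000 pm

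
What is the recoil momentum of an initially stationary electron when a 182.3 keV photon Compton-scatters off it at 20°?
3.3540e-23 kg·m/s

The electron is initially at rest, so by conservation of momentum:
p⃗_e = p⃗₀ − p⃗'  (incident photon momentum minus scattered photon momentum)

Photon momentum magnitudes (p = h/λ = E/c):
λ₀ = hc/E₀ = 6.8011 pm → p₀ = h/λ₀ = 9.7426e-23 kg·m/s
Δλ = λ_C(1 − cos 20°) = 0.1463 pm
λ' = 6.9474 pm → p' = h/λ' = 9.5374e-23 kg·m/s

The scattered photon makes angle θ = 20° with the incident direction, so by the law of cosines:
|p⃗_e|² = p₀² + p'² − 2p₀p'cos θ
|p⃗_e|² = (9.7426e-23)² + (9.5374e-23)² − 2·9.7426e-23·9.5374e-23·cos(20°)
|p⃗_e| = 3.3540e-23 kg·m/s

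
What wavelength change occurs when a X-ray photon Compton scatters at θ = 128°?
3.9201 pm

Using the Compton scattering formula:
Δλ = λ_C(1 - cos θ)

where λ_C = h/(m_e·c) ≈ 2.4263 pm is the Compton wavelength of an electron.

For θ = 128°:
cos(128°) = -0.6157
1 - cos(128°) = 1.6157

Δλ = 2.4263 × 1.6157
Δλ = 3.9201 pm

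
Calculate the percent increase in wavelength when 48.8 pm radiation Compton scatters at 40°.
1.1632%

Calculate the Compton shift:
Δλ = λ_C(1 - cos(40°))
Δλ = 2.4263 × (1 - cos(40°))
Δλ = 2.4263 × 0.2340
Δλ = 0.5676 pm

Percentage change:
(Δλ/λ₀) × 100 = (0.5676/48.8) × 100
= 1.1632%

(Intermediate values are shown rounded; full precision is carried through to the final answer.)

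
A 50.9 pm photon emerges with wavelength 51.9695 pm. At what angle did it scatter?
56.00°

First find the wavelength shift:
Δλ = λ' - λ = 51.9695 - 50.9 = 1.0695 pm

Using Δλ = λ_C(1 - cos θ), with λ_C = h/(m_e·c) ≈ 2.42631024 pm:
cos θ = 1 - Δλ/λ_C
cos θ = 1 - 1.0695/2.42631024
cos θ = 0.559207

θ = arccos(0.559207)
θ = 56.00°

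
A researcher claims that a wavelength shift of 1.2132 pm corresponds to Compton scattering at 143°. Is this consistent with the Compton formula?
No, inconsistent

Calculate the expected shift for θ = 143°:

Δλ_expected = λ_C(1 - cos(143°))
Δλ_expected = 2.4263 × (1 - cos(143°))
Δλ_expected = 2.4263 × 1.7986
Δλ_expected = 4.3640 pm

Given shift: 1.2132 pm
Expected shift: 4.3640 pm
Difference: 3.1509 pm

The values do not match. The given shift corresponds to θ ≈ 60.0°, not 143°.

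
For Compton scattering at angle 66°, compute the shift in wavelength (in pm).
1.4394 pm

Using the Compton scattering formula:
Δλ = λ_C(1 - cos θ)

where λ_C = h/(m_e·c) ≈ 2.4263 pm is the Compton wavelength of an electron.

For θ = 66°:
cos(66°) = 0.4067
1 - cos(66°) = 0.5933

Δλ = 2.4263 × 0.5933
Δλ = 1.4394 pm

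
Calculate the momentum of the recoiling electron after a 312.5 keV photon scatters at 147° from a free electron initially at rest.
2.3684e-22 kg·m/s

The electron is initially at rest, so by conservation of momentum:
p⃗_e = p⃗₀ − p⃗'  (incident photon momentum minus scattered photon momentum)

Photon momentum magnitudes (p = h/λ = E/c):
λ₀ = hc/E₀ = 3.9675 pm → p₀ = h/λ₀ = 1.6701e-22 kg·m/s
Δλ = λ_C(1 − cos 147°) = 4.4612 pm
λ' = 8.4287 pm → p' = h/λ' = 7.8613e-23 kg·m/s

The scattered photon makes angle θ = 147° with the incident direction, so by the law of cosines:
|p⃗_e|² = p₀² + p'² − 2p₀p'cos θ
|p⃗_e|² = (1.6701e-22)² + (7.8613e-23)² − 2·1.6701e-22·7.8613e-23·cos(147°)
|p⃗_e| = 2.3684e-22 kg·m/s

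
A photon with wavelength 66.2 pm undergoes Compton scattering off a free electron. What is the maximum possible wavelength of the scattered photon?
71.0526 pm (at θ = 180°)

The Compton shift is Δλ = λ_C(1 − cos θ).

Since cos θ ranges from −1 to 1, the factor (1 − cos θ) ranges from 0 to 2; the maximum shift occurs at θ = 180° (backscattering):
Δλ_max = 2λ_C = 2 × 2.4263 pm = 4.8526 pm

Maximum scattered wavelength:
λ'_max = λ₀ + Δλ_max = 66.2 + 4.8526 = 71.0526 pm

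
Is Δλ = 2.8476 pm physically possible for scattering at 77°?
No, inconsistent

Calculate the expected shift for θ = 77°:

Δλ_expected = λ_C(1 - cos(77°))
Δλ_expected = 2.4263 × (1 - cos(77°))
Δλ_expected = 2.4263 × 0.7750
Δλ_expected = 1.8805 pm

Given shift: 2.8476 pm
Expected shift: 1.8805 pm
Difference: 0.9671 pm

The values do not match. The given shift corresponds to θ ≈ 100.0°, not 77°.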